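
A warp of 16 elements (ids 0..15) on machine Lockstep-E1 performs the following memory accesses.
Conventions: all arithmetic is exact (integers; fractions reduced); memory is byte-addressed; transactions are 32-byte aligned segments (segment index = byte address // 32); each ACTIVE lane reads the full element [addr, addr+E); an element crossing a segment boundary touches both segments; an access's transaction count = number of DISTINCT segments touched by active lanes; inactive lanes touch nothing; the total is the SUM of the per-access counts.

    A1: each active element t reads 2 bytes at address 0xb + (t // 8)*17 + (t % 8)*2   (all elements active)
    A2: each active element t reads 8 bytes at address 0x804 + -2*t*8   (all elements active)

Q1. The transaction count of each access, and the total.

A1: 2 transactions
A2: 9 transactions

Answer: 2,9; total 11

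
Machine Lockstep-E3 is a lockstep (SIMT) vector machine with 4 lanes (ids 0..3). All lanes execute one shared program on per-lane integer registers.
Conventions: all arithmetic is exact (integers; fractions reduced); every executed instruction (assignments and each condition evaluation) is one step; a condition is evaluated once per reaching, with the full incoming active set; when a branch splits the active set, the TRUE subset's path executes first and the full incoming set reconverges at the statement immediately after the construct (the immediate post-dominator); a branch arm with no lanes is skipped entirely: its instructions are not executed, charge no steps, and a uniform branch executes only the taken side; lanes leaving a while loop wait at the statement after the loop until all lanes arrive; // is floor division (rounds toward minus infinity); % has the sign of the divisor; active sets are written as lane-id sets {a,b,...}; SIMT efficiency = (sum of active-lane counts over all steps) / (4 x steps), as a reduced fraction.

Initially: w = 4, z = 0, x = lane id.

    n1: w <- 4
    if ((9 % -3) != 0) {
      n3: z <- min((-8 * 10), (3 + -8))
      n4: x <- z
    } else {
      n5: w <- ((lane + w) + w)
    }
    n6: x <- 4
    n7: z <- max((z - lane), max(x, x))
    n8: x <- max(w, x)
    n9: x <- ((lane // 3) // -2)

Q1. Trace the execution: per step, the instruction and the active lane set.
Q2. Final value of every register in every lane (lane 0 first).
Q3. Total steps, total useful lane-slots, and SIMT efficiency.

step 0: w <- 4                       {0,1,2,3}
step 1: eval ((9 % -3) != 0)         {0,1,2,3}
step 2: w <- ((lane + w) + w)        {0,1,2,3}
step 3: x <- 4                       {0,1,2,3}
step 4: z <- max((z - lane), max(x, x)) {0,1,2,3}
step 5: x <- max(w, x)               {0,1,2,3}
step 6: x <- ((lane // 3) // -2)     {0,1,2,3}

Answer: 7 steps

w: 8,9,10,11
z: 4,4,4,4
x: 0,0,0,-1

steps = 7; useful = 28; efficiency = 28/28 = 1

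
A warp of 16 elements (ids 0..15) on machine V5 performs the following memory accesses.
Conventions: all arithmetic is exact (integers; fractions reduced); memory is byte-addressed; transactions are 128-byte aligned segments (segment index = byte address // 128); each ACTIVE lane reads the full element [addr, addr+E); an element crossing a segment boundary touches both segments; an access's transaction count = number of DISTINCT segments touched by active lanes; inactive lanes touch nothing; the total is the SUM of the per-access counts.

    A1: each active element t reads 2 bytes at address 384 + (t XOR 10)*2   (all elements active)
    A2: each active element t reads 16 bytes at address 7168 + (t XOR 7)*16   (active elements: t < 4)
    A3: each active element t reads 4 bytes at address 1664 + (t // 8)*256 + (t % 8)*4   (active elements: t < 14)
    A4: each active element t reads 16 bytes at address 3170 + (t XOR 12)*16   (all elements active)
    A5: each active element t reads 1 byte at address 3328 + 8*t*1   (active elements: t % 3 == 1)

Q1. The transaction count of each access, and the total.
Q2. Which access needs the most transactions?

A1: 1 transaction
A2: 1 transaction
A3: 2 transactions
A4: 3 transactions
A5: 1 transaction

Answer: 1,1,2,3,1; total 8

Answer: A4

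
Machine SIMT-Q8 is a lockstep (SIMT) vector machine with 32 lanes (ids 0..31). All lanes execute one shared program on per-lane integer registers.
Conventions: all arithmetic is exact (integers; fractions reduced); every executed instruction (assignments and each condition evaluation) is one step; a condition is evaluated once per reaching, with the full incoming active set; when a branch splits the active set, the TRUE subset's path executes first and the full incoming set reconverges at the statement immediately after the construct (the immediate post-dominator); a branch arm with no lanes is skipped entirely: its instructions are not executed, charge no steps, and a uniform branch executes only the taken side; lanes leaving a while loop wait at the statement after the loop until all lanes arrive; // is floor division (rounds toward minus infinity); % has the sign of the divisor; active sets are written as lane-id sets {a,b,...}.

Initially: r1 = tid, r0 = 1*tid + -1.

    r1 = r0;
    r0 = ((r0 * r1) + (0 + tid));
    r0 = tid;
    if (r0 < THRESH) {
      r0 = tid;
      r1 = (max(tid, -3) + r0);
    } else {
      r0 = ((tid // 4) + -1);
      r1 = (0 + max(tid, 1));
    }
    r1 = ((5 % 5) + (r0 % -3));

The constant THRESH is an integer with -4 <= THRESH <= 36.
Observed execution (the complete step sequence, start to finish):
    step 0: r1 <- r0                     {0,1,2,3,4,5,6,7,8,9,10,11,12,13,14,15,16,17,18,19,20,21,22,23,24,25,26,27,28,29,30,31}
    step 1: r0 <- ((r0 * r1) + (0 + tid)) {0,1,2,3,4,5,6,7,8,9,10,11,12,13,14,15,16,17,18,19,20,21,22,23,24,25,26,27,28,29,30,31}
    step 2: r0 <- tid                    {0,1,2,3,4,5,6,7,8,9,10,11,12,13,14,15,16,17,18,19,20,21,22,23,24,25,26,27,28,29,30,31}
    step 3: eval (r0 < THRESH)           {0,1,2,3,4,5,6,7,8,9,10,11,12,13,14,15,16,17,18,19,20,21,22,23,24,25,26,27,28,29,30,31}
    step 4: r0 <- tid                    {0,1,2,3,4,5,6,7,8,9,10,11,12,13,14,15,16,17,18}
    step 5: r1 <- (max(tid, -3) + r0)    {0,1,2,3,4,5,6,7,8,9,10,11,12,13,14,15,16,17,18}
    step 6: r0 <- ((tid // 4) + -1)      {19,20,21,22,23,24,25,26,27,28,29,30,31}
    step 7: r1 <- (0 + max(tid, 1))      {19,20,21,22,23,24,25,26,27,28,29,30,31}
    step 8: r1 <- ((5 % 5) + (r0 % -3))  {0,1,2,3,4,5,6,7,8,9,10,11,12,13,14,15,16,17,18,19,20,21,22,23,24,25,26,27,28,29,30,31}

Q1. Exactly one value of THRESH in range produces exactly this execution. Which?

Answer: THRESH = 19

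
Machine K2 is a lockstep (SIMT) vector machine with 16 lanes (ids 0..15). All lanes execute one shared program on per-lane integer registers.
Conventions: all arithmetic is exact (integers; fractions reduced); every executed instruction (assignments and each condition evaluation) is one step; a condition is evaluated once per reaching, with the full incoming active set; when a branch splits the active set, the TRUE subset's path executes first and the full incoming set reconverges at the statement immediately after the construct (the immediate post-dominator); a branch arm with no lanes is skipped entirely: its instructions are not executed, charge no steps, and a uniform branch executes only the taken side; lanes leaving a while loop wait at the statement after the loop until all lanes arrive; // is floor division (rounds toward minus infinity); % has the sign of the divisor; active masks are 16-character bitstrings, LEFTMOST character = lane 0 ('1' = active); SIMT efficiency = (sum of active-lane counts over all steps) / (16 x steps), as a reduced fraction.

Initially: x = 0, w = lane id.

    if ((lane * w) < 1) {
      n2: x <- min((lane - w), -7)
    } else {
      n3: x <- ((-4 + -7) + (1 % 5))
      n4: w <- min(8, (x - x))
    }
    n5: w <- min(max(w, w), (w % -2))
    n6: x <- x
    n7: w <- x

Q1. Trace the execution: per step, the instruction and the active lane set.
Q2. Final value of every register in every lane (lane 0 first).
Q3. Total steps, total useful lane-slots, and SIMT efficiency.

step 0: eval ((lane * w) < 1)        1111111111111111
step 1: x <- min((lane - w), -7)     1000000000000000
step 2: x <- ((-4 + -7) + (1 % 5))   0111111111111111
step 3: w <- min(8, (x - x))         0111111111111111
step 4: w <- min(max(w, w), (w % -2)) 1111111111111111
step 5: x <- x                       1111111111111111
step 6: w <- x                       1111111111111111

Answer: 7 steps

x: -7,-10,-10,-10,-10,-10,-10,-10,-10,-10,-10,-10,-10,-10,-10,-10
w: -7,-10,-10,-10,-10,-10,-10,-10,-10,-10,-10,-10,-10,-10,-10,-10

steps = 7; useful = 95; efficiency = 95/112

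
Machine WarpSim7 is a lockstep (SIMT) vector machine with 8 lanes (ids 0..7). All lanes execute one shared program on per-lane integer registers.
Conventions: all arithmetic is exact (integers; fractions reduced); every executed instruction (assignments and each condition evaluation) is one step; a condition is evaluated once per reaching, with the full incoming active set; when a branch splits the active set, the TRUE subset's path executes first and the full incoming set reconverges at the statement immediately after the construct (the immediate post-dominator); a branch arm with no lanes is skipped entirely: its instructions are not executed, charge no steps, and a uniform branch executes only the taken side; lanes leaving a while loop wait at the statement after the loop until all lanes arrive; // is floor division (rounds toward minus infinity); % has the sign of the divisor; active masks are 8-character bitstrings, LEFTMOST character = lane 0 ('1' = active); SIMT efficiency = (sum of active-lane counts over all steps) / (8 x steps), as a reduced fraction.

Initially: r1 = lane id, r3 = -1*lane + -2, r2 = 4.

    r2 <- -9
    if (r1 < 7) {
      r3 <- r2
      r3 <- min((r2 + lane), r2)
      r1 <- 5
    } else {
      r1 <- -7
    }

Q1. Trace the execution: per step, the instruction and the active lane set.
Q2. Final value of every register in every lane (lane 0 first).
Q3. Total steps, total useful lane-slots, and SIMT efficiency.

step 0: r2 <- -9                     11111111
step 1: eval (r1 < 7)                11111111
step 2: r3 <- r2                     11111110
step 3: r3 <- min((r2 + lane), r2)   11111110
step 4: r1 <- 5                      11111110
step 5: r1 <- -7                     00000001

Answer: 6 steps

r1: 5,5,5,5,5,5,5,-7
r3: -9,-9,-9,-9,-9,-9,-9,-9
r2: -9,-9,-9,-9,-9,-9,-9,-9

steps = 6; useful = 38; efficiency = 38/48 = 19/24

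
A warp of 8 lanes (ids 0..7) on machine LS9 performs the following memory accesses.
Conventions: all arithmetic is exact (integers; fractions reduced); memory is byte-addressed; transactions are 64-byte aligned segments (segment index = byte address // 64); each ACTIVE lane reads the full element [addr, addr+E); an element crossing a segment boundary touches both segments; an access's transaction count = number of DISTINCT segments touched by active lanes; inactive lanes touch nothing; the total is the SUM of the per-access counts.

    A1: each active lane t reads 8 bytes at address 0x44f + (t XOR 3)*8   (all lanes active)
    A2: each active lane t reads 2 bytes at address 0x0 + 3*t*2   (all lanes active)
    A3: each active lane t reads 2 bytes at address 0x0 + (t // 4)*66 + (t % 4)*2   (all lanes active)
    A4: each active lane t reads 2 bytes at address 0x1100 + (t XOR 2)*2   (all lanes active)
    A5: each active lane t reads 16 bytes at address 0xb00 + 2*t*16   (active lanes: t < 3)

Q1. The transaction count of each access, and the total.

A1: 2 transactions
A2: 1 transaction
A3: 2 transactions
A4: 1 transaction
A5: 2 transactions

Answer: 2,1,2,1,2; total 8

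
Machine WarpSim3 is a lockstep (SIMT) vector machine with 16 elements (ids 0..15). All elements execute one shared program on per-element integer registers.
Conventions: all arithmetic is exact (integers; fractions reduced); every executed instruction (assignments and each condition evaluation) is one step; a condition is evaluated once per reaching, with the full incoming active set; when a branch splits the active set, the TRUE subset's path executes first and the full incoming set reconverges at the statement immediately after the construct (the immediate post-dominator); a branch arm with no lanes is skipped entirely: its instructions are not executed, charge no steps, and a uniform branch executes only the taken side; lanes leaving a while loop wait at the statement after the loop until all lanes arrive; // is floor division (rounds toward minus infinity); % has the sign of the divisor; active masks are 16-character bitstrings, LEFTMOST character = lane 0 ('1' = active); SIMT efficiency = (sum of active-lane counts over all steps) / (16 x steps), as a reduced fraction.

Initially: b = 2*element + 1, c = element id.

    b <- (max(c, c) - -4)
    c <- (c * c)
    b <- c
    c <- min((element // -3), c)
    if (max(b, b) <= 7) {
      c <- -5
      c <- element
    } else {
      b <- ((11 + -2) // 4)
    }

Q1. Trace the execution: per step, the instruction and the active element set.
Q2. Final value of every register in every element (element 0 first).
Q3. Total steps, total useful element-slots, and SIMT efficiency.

step 0: b <- (max(c, c) - -4)        1111111111111111
step 1: c <- (c * c)                 1111111111111111
step 2: b <- c                       1111111111111111
step 3: c <- min((element // -3), c) 1111111111111111
step 4: eval (max(b, b) <= 7)        1111111111111111
step 5: c <- -5                      1110000000000000
step 6: c <- element                 1110000000000000
step 7: b <- ((11 + -2) // 4)        0001111111111111

Answer: 8 steps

b: 0,1,4,2,2,2,2,2,2,2,2,2,2,2,2,2
c: 0,1,2,-1,-2,-2,-2,-3,-3,-3,-4,-4,-4,-5,-5,-5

steps = 8; useful = 99; efficiency = 99/128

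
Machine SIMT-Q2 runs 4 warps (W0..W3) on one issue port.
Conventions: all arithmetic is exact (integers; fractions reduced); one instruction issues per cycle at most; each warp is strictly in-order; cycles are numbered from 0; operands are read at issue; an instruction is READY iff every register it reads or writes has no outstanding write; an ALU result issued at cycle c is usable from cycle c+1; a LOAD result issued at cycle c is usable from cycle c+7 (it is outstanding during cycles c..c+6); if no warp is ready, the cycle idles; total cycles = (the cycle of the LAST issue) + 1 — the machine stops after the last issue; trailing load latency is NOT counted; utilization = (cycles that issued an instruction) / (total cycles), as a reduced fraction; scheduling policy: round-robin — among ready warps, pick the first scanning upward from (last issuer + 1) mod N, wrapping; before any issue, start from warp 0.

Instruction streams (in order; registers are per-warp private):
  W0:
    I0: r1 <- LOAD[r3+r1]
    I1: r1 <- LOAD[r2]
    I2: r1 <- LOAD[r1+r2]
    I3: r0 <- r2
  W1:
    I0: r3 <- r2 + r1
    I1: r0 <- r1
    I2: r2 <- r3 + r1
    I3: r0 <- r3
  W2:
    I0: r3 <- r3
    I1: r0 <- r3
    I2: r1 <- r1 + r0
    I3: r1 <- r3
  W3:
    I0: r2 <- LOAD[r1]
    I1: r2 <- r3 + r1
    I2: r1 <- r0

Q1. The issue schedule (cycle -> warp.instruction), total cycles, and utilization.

cycle 0: W0.I0
cycle 1: W1.I0
cycle 2: W2.I0
cycle 3: W3.I0
cycle 4: W1.I1
cycle 5: W2.I1
cycle 6: W1.I2
cycle 7: W2.I2
cycle 8: W0.I1
cycle 9: W1.I3
cycle 10: W2.I3
cycle 11: W3.I1
cycle 12: W3.I2
cycle 13: idle
cycle 14: idle
cycle 15: W0.I2
cycle 16: W0.I3

Answer: 17 cycles, utilization 15/17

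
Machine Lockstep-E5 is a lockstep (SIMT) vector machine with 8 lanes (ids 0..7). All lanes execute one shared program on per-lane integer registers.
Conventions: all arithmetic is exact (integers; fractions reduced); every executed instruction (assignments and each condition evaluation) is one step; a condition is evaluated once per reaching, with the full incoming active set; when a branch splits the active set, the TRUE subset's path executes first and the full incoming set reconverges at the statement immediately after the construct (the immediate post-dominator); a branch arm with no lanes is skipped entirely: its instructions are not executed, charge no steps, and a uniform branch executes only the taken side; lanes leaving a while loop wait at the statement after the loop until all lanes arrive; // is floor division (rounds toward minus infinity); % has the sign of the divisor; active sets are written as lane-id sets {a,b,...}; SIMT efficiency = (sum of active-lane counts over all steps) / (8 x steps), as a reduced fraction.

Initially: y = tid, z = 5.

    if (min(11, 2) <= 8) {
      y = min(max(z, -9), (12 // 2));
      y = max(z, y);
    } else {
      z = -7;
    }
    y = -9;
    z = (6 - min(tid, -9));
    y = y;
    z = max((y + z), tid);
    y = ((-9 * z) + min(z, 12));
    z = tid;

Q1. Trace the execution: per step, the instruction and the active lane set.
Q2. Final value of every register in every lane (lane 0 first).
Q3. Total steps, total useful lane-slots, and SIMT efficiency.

step 0: eval (min(11, 2) <= 8)       {0,1,2,3,4,5,6,7}
step 1: y <- min(max(z, -9), (12 // 2)) {0,1,2,3,4,5,6,7}
step 2: y <- max(z, y)               {0,1,2,3,4,5,6,7}
step 3: y <- -9                      {0,1,2,3,4,5,6,7}
step 4: z <- (6 - min(tid, -9))      {0,1,2,3,4,5,6,7}
step 5: y <- y                       {0,1,2,3,4,5,6,7}
step 6: z <- max((y + z), tid)       {0,1,2,3,4,5,6,7}
step 7: y <- ((-9 * z) + min(z, 12)) {0,1,2,3,4,5,6,7}
step 8: z <- tid                     {0,1,2,3,4,5,6,7}

Answer: 9 steps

y: -48,-48,-48,-48,-48,-48,-48,-56
z: 0,1,2,3,4,5,6,7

steps = 9; useful = 72; efficiency = 72/72 = 1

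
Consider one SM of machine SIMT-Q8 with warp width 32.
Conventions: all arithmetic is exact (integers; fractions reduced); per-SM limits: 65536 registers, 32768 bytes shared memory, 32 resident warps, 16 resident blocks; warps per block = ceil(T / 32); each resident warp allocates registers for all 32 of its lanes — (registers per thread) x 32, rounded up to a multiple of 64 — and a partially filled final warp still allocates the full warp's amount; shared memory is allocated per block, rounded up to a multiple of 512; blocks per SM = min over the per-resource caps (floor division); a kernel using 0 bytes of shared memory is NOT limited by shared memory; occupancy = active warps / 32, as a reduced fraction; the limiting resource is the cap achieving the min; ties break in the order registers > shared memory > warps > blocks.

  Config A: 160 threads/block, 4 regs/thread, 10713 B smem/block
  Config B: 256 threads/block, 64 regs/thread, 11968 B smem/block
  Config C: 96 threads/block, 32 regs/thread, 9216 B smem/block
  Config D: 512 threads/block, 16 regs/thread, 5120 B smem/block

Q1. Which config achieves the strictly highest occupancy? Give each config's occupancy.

occupancies: A 15/32, B 1/2, C 9/32, D 1

Answer: D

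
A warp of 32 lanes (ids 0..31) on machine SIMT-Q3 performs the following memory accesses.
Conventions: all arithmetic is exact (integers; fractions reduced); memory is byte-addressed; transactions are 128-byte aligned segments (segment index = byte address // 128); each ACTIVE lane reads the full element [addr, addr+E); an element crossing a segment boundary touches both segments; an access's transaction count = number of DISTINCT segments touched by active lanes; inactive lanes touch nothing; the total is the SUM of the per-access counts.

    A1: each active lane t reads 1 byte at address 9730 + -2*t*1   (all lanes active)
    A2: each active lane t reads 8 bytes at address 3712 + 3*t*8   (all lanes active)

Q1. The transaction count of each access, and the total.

A1: 2 transactions
A2: 6 transactions

Answer: 2,6; total 8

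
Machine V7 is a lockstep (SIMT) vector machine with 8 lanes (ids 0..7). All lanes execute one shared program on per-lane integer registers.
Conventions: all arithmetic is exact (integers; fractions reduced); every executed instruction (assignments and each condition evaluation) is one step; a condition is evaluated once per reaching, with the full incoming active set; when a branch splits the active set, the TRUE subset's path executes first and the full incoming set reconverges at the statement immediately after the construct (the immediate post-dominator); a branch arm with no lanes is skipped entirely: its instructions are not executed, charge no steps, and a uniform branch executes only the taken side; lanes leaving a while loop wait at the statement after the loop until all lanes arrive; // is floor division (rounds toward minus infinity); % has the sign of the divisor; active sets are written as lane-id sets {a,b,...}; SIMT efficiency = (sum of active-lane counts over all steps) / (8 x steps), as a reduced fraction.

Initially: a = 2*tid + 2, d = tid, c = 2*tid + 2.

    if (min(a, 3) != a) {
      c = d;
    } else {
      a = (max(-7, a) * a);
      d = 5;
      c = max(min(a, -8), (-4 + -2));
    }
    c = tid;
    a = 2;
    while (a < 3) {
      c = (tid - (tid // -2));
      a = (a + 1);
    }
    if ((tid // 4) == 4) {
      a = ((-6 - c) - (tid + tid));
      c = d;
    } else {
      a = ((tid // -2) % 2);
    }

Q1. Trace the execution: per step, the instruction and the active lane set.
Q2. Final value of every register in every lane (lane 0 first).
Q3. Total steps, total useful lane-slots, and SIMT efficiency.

step 0: eval (min(a, 3) != a)        {0,1,2,3,4,5,6,7}
step 1: c <- d                       {1,2,3,4,5,6,7}
step 2: a <- (max(-7, a) * a)        {0}
step 3: d <- 5                       {0}
step 4: c <- max(min(a, -8), (-4 + -2)) {0}
step 5: c <- tid                     {0,1,2,3,4,5,6,7}
step 6: a <- 2                       {0,1,2,3,4,5,6,7}
step 7: eval (a < 3)                 {0,1,2,3,4,5,6,7}
step 8: c <- (tid - (tid // -2))     {0,1,2,3,4,5,6,7}
step 9: a <- (a + 1)                 {0,1,2,3,4,5,6,7}
step 10: eval (a < 3)                 {0,1,2,3,4,5,6,7}
step 11: eval ((tid // 4) == 4)       {0,1,2,3,4,5,6,7}
step 12: a <- ((tid // -2) % 2)       {0,1,2,3,4,5,6,7}

Answer: 13 steps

a: 0,1,1,0,0,1,1,0
d: 5,1,2,3,4,5,6,7
c: 0,2,3,5,6,8,9,11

steps = 13; useful = 82; efficiency = 82/104 = 41/52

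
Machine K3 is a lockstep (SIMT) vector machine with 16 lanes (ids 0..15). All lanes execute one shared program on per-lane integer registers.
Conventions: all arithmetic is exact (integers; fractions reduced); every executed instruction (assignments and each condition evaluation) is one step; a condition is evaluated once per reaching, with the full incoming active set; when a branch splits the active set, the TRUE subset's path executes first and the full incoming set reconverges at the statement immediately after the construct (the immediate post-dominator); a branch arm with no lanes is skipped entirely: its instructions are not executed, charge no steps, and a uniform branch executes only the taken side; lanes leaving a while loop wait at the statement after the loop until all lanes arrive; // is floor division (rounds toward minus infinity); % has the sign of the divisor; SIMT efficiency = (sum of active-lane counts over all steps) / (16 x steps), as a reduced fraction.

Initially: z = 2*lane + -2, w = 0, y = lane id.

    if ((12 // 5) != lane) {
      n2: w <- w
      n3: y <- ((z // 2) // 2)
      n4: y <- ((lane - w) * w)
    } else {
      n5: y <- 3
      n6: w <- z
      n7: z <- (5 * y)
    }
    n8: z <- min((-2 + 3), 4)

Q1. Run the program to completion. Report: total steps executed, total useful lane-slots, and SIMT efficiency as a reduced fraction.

Answer: 8 steps, 80 useful, 5/8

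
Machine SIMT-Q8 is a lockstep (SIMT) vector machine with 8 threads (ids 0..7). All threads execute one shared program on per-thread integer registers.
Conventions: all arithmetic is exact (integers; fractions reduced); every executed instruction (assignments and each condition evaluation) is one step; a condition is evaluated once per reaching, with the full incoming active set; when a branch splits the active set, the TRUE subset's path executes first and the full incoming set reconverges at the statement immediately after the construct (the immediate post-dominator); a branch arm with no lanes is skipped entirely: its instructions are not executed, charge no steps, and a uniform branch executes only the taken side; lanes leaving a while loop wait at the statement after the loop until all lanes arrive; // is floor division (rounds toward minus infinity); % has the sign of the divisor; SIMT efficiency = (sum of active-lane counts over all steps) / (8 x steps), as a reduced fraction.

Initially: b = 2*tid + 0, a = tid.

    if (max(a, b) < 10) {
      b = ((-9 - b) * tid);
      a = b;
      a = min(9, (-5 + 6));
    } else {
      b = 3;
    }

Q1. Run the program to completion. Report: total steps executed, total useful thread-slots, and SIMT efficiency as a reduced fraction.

Answer: 5 steps, 26 useful, 13/20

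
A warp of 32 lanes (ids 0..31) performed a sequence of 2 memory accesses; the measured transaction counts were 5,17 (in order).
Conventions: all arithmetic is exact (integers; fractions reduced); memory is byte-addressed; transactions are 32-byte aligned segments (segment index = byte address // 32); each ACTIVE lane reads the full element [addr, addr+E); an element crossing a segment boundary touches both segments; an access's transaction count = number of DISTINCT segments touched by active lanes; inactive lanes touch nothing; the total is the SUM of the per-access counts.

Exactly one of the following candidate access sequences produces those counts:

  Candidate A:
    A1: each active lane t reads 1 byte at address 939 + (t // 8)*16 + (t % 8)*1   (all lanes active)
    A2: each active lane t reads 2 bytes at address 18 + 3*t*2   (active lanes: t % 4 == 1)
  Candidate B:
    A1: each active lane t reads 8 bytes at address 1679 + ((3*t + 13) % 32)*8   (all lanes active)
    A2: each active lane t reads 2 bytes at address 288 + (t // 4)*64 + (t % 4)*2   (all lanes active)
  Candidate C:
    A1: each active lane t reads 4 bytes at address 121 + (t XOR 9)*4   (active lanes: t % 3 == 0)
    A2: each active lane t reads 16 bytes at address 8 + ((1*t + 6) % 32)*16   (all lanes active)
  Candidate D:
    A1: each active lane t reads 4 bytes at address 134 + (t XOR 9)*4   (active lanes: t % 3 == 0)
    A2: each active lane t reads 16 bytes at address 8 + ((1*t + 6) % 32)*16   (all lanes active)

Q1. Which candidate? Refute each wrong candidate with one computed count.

A: A1 gives 3 transactions, not 5
B: A1 gives 9 transactions, not 5
D: A1 gives 4 transactions, not 5
C: all counts match (5,17)

Answer: C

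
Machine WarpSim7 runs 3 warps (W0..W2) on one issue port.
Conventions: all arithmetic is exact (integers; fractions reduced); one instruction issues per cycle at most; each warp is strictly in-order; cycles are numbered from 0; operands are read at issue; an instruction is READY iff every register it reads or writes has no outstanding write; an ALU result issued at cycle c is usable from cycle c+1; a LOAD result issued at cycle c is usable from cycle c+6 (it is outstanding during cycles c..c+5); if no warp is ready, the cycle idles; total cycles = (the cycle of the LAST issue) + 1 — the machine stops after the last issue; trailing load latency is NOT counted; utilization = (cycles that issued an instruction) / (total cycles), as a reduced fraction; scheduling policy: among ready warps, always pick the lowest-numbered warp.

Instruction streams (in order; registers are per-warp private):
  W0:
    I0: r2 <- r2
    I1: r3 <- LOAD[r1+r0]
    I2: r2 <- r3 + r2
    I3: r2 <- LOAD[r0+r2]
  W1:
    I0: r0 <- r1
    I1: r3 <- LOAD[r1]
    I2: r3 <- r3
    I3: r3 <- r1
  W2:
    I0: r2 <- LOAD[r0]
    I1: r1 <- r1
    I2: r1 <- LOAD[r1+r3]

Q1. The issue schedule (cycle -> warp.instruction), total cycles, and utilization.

cycle 0: W0.I0
cycle 1: W0.I1
cycle 2: W1.I0
cycle 3: W1.I1
cycle 4: W2.I0
cycle 5: W2.I1
cycle 6: W2.I2
cycle 7: W0.I2
cycle 8: W0.I3
cycle 9: W1.I2
cycle 10: W1.I3

Answer: 11 cycles, utilization 1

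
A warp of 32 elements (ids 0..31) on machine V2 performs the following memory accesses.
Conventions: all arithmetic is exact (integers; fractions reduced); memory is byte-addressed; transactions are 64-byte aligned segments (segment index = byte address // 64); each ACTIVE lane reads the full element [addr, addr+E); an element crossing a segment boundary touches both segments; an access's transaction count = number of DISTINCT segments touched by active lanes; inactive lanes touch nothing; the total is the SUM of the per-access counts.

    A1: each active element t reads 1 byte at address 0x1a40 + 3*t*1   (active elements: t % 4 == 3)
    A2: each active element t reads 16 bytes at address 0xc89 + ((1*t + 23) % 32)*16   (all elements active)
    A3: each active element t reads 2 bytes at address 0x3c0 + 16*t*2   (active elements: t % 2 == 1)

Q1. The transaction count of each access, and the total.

A1: 2 transactions
A2: 9 transactions
A3: 16 transactions

Answer: 2,9,16; total 27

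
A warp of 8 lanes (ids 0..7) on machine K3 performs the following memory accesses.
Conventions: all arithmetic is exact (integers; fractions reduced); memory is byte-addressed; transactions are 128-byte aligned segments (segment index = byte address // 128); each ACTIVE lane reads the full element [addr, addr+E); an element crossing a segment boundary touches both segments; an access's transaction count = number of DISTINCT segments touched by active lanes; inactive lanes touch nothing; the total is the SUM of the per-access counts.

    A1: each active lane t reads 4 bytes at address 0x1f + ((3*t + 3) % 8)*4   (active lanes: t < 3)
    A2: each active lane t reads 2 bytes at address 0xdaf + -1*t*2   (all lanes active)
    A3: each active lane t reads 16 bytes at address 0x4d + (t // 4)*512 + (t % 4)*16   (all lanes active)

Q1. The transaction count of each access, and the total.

A1: 1 transaction
A2: 1 transaction
A3: 4 transactions

Answer: 1,1,4; total 6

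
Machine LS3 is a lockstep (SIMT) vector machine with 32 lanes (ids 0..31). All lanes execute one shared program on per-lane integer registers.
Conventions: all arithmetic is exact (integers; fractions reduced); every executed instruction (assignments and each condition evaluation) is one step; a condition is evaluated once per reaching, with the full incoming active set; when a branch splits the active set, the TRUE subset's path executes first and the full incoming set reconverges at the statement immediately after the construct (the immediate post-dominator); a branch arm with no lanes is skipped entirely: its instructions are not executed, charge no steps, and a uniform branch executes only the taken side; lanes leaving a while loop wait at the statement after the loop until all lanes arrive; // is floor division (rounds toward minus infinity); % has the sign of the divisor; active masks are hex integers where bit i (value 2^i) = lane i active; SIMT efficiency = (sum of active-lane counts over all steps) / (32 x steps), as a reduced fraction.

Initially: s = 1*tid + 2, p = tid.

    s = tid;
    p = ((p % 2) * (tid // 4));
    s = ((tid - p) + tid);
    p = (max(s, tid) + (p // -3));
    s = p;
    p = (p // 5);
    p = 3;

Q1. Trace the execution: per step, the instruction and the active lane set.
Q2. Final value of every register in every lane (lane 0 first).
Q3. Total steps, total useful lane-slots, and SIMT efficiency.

step 0: s <- tid                     0xffffffff
step 1: p <- ((p % 2) * (tid // 4))  0xffffffff
step 2: s <- ((tid - p) + tid)       0xffffffff
step 3: p <- (max(s, tid) + (p // -3)) 0xffffffff
step 4: s <- p                       0xffffffff
step 5: p <- (p // 5)                0xffffffff
step 6: p <- 3                       0xffffffff

Answer: 7 steps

s: 0,2,4,6,8,8,12,12,16,15,20,19,24,22,28,26,32,28,36,32,40,35,44,39,48,42,52,46,56,48,60,52
p: 3,3,3,3,3,3,3,3,3,3,3,3,3,3,3,3,3,3,3,3,3,3,3,3,3,3,3,3,3,3,3,3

steps = 7; useful = 224; efficiency = 224/224 = 1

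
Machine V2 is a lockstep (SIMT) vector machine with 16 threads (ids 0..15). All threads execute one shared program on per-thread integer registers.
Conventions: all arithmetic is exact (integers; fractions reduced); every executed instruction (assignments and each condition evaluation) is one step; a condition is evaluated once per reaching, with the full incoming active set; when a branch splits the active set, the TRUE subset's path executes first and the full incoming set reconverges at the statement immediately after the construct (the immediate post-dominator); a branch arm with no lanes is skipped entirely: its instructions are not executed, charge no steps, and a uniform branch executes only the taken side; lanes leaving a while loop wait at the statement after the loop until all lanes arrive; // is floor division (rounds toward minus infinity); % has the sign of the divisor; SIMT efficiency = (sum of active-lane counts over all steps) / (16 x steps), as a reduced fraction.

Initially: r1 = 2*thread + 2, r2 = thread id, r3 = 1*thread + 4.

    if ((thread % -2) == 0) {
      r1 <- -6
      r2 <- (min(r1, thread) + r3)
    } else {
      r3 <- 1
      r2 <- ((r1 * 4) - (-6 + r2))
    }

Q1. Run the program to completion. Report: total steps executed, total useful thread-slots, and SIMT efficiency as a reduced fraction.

Answer: 5 steps, 48 useful, 3/5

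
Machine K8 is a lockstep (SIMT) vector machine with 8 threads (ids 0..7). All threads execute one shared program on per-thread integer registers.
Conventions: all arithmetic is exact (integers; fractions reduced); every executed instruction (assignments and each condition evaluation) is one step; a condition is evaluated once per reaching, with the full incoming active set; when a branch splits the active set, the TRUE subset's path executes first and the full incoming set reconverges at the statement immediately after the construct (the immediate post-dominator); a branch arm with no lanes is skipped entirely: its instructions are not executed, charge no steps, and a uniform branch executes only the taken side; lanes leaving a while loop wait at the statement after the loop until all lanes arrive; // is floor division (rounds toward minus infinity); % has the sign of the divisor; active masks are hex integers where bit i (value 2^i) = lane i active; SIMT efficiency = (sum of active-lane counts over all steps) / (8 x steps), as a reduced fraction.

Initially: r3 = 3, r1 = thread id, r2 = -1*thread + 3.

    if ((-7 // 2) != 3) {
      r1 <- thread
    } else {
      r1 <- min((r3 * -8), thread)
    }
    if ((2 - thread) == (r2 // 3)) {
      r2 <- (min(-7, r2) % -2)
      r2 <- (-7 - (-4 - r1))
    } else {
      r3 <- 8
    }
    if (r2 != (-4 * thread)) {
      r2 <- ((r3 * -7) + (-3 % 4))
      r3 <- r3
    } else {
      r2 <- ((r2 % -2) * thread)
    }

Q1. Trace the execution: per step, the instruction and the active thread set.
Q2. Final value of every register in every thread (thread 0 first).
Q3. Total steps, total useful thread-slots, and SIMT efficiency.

step 0: eval ((-7 // 2) != 3)        0xff
step 1: r1 <- thread                 0xff
step 2: eval ((2 - thread) == (r2 // 3)) 0xff
step 3: r2 <- (min(-7, r2) % -2)     0x04
step 4: r2 <- (-7 - (-4 - r1))       0x04
step 5: r3 <- 8                      0xfb
step 6: eval (r2 != (-4 * thread))   0xff
step 7: r2 <- ((r3 * -7) + (-3 % 4)) 0xff
step 8: r3 <- r3                     0xff

Answer: 9 steps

r3: 8,8,3,8,8,8,8,8
r1: 0,1,2,3,4,5,6,7
r2: -55,-55,-20,-55,-55,-55,-55,-55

steps = 9; useful = 57; efficiency = 57/72 = 19/24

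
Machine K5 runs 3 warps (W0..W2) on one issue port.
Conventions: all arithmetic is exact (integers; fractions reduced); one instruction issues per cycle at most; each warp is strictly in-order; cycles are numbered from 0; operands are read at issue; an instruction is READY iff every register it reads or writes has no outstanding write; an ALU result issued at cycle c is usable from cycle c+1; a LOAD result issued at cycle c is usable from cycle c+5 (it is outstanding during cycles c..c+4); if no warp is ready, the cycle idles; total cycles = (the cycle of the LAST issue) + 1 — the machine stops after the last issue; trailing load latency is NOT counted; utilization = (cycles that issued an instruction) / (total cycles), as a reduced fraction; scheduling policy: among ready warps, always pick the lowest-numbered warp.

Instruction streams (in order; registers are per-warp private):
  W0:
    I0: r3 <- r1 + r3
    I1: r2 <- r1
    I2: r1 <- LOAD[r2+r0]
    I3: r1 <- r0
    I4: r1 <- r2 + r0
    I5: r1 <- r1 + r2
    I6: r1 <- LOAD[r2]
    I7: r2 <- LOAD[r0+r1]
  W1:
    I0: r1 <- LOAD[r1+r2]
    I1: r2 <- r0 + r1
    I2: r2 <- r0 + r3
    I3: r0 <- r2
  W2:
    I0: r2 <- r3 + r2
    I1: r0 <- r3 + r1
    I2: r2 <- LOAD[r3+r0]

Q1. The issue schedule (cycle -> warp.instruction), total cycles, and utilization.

cycle 0: W0.I0
cycle 1: W0.I1
cycle 2: W0.I2
cycle 3: W1.I0
cycle 4: W2.I0
cycle 5: W2.I1
cycle 6: W2.I2
cycle 7: W0.I3
cycle 8: W0.I4
cycle 9: W0.I5
cycle 10: W0.I6
cycle 11: W1.I1
cycle 12: W1.I2
cycle 13: W1.I3
cycle 14: idle
cycle 15: W0.I7

Answer: 16 cycles, utilization 15/16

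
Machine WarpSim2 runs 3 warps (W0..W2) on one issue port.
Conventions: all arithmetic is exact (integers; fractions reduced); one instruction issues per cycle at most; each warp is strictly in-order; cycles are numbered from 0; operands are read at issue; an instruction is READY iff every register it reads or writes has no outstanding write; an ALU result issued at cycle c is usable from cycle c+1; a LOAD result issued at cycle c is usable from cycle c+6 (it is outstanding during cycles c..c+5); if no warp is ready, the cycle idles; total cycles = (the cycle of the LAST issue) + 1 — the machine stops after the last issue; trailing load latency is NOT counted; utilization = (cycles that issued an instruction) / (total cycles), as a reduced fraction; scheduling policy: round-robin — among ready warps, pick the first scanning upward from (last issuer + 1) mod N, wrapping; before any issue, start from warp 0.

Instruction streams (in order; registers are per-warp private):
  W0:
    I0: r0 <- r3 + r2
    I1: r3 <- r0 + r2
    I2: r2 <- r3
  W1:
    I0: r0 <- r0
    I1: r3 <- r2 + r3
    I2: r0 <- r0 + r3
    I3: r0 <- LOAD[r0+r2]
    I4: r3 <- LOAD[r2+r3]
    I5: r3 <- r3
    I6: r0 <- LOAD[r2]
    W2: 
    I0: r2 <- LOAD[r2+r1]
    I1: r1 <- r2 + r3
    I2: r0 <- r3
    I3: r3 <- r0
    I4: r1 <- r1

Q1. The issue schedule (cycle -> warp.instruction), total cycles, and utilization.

cycle 0: W0.I0
cycle 1: W1.I0
cycle 2: W2.I0
cycle 3: W0.I1
cycle 4: W1.I1
cycle 5: W0.I2
cycle 6: W1.I2
cycle 7: W1.I3
cycle 8: W2.I1
cycle 9: W1.I4
cycle 10: W2.I2
cycle 11: W2.I3
cycle 12: W2.I4
cycle 13: idle
cycle 14: idle
cycle 15: W1.I5
cycle 16: W1.I6

Answer: 17 cycles, utilization 15/17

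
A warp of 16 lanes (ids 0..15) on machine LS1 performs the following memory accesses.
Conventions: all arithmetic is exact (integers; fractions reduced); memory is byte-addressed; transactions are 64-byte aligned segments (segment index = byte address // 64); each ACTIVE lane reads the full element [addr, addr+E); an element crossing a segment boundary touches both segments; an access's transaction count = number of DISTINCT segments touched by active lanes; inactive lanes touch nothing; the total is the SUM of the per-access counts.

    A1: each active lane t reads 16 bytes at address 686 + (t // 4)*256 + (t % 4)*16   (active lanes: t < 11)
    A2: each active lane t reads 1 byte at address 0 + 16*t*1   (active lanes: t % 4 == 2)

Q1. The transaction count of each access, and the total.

A1: 6 transactions
A2: 4 transactions

Answer: 6,4; total 10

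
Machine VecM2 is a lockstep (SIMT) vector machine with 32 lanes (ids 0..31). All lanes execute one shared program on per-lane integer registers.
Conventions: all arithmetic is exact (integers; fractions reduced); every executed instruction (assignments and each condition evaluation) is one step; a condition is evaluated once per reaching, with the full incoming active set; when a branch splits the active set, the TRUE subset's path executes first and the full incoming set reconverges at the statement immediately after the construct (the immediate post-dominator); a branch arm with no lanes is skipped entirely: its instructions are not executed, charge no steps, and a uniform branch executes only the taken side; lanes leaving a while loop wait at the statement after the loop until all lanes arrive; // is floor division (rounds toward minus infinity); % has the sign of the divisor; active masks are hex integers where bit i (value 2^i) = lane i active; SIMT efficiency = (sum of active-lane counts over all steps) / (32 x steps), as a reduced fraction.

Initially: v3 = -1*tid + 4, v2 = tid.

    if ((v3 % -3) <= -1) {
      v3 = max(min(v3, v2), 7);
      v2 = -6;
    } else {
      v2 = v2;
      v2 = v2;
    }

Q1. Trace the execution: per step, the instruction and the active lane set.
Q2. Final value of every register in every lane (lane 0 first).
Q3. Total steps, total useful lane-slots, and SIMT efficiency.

step 0: eval ((v3 % -3) <= -1)       0xffffffff
step 1: v3 <- max(min(v3, v2), 7)    0x6db6db6d
step 2: v2 <- -6                     0x6db6db6d
step 3: v2 <- v2                     0x92492492
step 4: v2 <- v2                     0x92492492

Answer: 5 steps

v3: 7,3,7,7,0,7,7,-3,7,7,-6,7,7,-9,7,7,-12,7,7,-15,7,7,-18,7,7,-21,7,7,-24,7,7,-27
v2: -6,1,-6,-6,4,-6,-6,7,-6,-6,10,-6,-6,13,-6,-6,16,-6,-6,19,-6,-6,22,-6,-6,25,-6,-6,28,-6,-6,31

steps = 5; useful = 96; efficiency = 96/160 = 3/5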